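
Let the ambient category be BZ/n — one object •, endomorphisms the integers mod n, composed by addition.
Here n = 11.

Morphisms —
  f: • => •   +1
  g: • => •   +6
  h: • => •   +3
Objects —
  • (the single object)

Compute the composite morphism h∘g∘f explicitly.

Answer: +10

Derivation:
  0 +1≡1 +6≡7 +3≡10  (mod 11)
result: +10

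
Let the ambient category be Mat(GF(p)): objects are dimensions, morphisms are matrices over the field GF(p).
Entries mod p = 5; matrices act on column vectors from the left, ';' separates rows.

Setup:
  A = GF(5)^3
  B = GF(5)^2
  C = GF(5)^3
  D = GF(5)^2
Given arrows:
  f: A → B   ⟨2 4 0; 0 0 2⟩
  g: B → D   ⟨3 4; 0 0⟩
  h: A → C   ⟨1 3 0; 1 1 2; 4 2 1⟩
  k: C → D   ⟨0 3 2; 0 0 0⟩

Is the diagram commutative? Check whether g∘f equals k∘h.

Answer: COMMUTES

Derivation:
Along f;g (path 1):
  e0=(1,0,0) f→(2,0) g→(1,0)
  e1=(0,1,0) f→(4,0) g→(2,0)
  e2=(0,0,1) f→(0,2) g→(3,0)
  ⟦path⟧₁ = ⟨1 2 3; 0 0 0⟩
Along h;k (path 2):
  e0=(1,0,0) h→(1,1,4) k→(1,0)
  e1=(0,1,0) h→(3,1,2) k→(2,0)
  e2=(0,0,1) h→(0,2,1) k→(3,0)
  ⟦path⟧₂ = ⟨1 2 3; 0 0 0⟩
Equal? YES — commutes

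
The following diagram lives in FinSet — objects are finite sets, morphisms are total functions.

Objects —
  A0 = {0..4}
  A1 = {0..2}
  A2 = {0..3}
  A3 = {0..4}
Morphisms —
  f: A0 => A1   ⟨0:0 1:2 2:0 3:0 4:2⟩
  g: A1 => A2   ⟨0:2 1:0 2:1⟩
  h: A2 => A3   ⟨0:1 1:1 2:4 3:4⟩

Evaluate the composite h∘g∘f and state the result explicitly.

  0 f=>0 g=>2 h=>4
  1 f=>2 g=>1 h=>1
  2 f=>0 g=>2 h=>4
  3 f=>0 g=>2 h=>4
  4 f=>2 g=>1 h=>1
composite: ⟨0:4 1:1 2:4 3:4 4:1⟩

Answer: ⟨0:4 1:1 2:4 3:4 4:1⟩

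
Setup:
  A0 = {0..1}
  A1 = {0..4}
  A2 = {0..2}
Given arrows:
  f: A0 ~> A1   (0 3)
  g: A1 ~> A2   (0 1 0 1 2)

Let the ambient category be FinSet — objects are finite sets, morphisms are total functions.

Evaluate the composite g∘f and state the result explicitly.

  0 f~>0 g~>0
  1 f~>3 g~>1
composite: (0 1)

Answer: (0 1)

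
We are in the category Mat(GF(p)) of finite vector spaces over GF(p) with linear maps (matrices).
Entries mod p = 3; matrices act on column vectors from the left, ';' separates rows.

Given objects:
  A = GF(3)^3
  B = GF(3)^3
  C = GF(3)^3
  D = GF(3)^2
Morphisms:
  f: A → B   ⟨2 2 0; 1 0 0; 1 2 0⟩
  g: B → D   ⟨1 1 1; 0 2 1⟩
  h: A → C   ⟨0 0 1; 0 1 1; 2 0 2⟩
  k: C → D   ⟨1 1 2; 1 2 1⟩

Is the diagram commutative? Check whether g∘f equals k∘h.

Along f;g (path 1):
  e0=[1,0,0] f→[2,1,1] g→[1,0]
  e1=[0,1,0] f→[2,0,2] g→[1,2]
  e2=[0,0,1] f→[0,0,0] g→[0,0]
  ⟦path⟧₁ = ⟨1 1 0; 0 2 0⟩
Along h;k (path 2):
  e0=[1,0,0] h→[0,0,2] k→[1,2]
  e1=[0,1,0] h→[0,1,0] k→[1,2]
  e2=[0,0,1] h→[1,1,2] k→[0,2]
  ⟦path⟧₂ = ⟨1 1 0; 2 2 2⟩
Equal? NO — does not commute

Answer: DOES NOT COMMUTE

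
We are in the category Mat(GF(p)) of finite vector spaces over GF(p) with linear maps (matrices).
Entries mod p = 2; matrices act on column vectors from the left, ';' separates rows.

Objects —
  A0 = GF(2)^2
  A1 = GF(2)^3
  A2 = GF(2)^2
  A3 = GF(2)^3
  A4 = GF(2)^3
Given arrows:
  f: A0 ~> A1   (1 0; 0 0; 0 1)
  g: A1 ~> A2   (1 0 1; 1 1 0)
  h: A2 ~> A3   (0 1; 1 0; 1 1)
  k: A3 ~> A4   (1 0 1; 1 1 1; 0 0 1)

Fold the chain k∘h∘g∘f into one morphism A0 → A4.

  e0=[1,0] f~>[1,0,0] g~>[1,1] h~>[1,1,0] k~>[1,0,0]
  e1=[0,1] f~>[0,0,1] g~>[1,0] h~>[0,1,1] k~>[1,0,1]
result: (1 1; 0 0; 0 1)

Answer: (1 1; 0 0; 0 1)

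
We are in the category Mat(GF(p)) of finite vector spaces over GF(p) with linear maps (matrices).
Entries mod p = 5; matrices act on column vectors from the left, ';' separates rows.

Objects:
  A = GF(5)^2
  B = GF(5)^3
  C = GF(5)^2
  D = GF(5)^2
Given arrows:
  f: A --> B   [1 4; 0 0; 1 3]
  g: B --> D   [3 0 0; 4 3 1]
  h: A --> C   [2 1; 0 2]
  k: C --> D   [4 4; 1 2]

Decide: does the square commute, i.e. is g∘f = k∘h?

Answer: DOES NOT COMMUTE

Work:
Path 1 = f;g:
  e0=[1,0] f-->[1,0,1] g-->[3,0]
  e1=[0,1] f-->[4,0,3] g-->[2,4]
  ⟦path⟧₁ = [3 2; 0 4]
Path 2 = h;k:
  e0=[1,0] h-->[2,0] k-->[3,2]
  e1=[0,1] h-->[1,2] k-->[2,0]
  ⟦path⟧₂ = [3 2; 2 0]
Equal? NO — does not commute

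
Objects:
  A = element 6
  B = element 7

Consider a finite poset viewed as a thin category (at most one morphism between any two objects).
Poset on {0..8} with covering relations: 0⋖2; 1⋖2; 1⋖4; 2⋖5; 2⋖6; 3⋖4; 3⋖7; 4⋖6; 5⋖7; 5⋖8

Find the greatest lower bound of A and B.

Lower bounds of A=6 and B=7: {0,1,2,3}
  maximal lower bounds 2 and 3 are incomparable: neither 2⊑3 nor 3⊑2
→ no greatest lower bound exists

Answer: NO MEET EXISTS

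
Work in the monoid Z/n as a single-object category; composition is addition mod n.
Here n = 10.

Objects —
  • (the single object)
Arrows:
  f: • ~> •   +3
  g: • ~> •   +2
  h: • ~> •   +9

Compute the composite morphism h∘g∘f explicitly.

Answer: +4

Trace:
  0 +3≡3 +2≡5 +9≡4  (mod 10)
result: +4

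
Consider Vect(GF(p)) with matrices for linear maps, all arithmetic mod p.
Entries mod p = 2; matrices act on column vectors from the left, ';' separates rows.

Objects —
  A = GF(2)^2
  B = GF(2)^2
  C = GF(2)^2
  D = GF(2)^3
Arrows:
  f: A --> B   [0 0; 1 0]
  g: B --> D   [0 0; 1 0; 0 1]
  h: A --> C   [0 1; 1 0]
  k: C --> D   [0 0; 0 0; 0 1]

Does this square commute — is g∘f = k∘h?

Along f;g (path 1):
  e0=(1,0) f-->(0,1) g-->(0,0,1)
  e1=(0,1) f-->(0,0) g-->(0,0,0)
  result₁ = [0 0; 0 0; 1 0]
Along h;k (path 2):
  e0=(1,0) h-->(0,1) k-->(0,0,1)
  e1=(0,1) h-->(1,0) k-->(0,0,0)
  result₂ = [0 0; 0 0; 1 0]
Equal? YES — commutes

Answer: COMMUTES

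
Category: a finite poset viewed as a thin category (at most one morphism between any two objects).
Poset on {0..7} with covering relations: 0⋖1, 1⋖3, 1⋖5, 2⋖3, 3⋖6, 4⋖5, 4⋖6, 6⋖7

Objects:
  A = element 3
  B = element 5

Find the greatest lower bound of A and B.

Answer: A∧B = 1

Trace:
Lower bounds of A=3 and B=5: {0,1}
  0 ⊑ 1
  1 ⊑ 1
glb = 1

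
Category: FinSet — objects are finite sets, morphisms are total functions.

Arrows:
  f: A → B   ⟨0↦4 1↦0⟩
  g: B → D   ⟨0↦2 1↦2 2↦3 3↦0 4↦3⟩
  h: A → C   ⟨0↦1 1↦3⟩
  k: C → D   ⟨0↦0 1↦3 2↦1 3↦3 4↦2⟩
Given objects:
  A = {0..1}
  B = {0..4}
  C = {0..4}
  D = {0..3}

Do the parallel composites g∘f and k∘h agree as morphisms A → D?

Path 1 = f;g:
  0 f→4 g→3
  1 f→0 g→2
  ⟦path⟧₁ = ⟨0↦3 1↦2⟩
Path 2 = h;k:
  0 h→1 k→3
  1 h→3 k→3
  ⟦path⟧₂ = ⟨0↦3 1↦3⟩
Equal? differ; not commutative

Answer: DOES NOT COMMUTE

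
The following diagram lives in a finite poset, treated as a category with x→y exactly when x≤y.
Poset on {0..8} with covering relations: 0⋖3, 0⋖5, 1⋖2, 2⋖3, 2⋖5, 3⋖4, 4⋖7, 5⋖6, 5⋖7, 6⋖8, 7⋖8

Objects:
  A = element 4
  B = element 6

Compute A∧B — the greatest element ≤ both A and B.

Answer: NO MEET EXISTS

Work:
{x : x⊑A ∧ x⊑B} = {0,1,2}  (A=4, B=6)
  maximal lower bounds 0 and 2 are incomparable: neither 0⊑2 nor 2⊑0
→ no greatest lower bound exists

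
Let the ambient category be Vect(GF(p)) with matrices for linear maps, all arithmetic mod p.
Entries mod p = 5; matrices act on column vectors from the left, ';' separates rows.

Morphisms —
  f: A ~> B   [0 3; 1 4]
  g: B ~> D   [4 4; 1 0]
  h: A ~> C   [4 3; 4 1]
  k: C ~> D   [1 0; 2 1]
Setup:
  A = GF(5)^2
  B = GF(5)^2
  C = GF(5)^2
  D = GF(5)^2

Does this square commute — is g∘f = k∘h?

Answer: DOES NOT COMMUTE

Derivation:
Path 1 = f;g:
  e0=[1,0] f~>[0,1] g~>[4,0]
  e1=[0,1] f~>[3,4] g~>[3,3]
  composite₁ = [4 3; 0 3]
Path 2 = h;k:
  e0=[1,0] h~>[4,4] k~>[4,2]
  e1=[0,1] h~>[3,1] k~>[3,2]
  composite₂ = [4 3; 2 2]
Equal? NO — does not commute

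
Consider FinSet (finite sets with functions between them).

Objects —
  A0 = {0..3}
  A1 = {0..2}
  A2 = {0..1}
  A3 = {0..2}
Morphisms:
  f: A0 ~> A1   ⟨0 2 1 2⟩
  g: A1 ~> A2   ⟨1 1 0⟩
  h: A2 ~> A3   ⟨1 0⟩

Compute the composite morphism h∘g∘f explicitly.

  0 f~>0 g~>1 h~>0
  1 f~>2 g~>0 h~>1
  2 f~>1 g~>1 h~>0
  3 f~>2 g~>0 h~>1
⟦path⟧: ⟨0 1 0 1⟩

Answer: ⟨0 1 0 1⟩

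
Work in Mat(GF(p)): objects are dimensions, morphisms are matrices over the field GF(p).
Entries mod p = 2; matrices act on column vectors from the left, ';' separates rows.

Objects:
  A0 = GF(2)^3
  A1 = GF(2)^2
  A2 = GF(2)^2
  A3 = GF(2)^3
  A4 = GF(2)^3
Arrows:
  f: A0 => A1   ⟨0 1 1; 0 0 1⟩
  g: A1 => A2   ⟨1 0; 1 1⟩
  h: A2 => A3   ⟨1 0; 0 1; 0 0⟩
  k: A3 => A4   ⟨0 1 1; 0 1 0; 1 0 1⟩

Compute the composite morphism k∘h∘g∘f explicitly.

Answer: ⟨0 1 0; 0 1 0; 0 1 1⟩

Work:
  e0=[1,0,0] f=>[0,0] g=>[0,0] h=>[0,0,0] k=>[0,0,0]
  e1=[0,1,0] f=>[1,0] g=>[1,1] h=>[1,1,0] k=>[1,1,1]
  e2=[0,0,1] f=>[1,1] g=>[1,0] h=>[1,0,0] k=>[0,0,1]
⟦path⟧: ⟨0 1 0; 0 1 0; 0 1 1⟩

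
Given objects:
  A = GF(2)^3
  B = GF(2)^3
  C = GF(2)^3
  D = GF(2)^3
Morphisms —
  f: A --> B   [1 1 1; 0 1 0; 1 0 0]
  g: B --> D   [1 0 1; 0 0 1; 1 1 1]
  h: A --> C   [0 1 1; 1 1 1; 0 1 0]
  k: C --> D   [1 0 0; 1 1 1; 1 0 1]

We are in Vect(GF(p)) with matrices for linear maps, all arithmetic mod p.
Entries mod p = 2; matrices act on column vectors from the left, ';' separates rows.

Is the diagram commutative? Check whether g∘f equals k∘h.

Answer: DOES NOT COMMUTE

Derivation:
Along f;g (path 1):
  e0=[1,0,0] f-->[1,0,1] g-->[0,1,0]
  e1=[0,1,0] f-->[1,1,0] g-->[1,0,0]
  e2=[0,0,1] f-->[1,0,0] g-->[1,0,1]
  composite₁ = [0 1 1; 1 0 0; 0 0 1]
Along h;k (path 2):
  e0=[1,0,0] h-->[0,1,0] k-->[0,1,0]
  e1=[0,1,0] h-->[1,1,1] k-->[1,1,0]
  e2=[0,0,1] h-->[1,1,0] k-->[1,0,1]
  composite₂ = [0 1 1; 1 1 0; 0 0 1]
Equal? distinct morphisms ✗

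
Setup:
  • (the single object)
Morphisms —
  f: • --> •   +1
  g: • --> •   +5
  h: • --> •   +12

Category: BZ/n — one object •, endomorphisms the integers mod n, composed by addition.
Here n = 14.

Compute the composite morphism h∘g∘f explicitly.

Answer: +4

Derivation:
  0 +1≡1 +5≡6 +12≡4  (mod 14)
result: +4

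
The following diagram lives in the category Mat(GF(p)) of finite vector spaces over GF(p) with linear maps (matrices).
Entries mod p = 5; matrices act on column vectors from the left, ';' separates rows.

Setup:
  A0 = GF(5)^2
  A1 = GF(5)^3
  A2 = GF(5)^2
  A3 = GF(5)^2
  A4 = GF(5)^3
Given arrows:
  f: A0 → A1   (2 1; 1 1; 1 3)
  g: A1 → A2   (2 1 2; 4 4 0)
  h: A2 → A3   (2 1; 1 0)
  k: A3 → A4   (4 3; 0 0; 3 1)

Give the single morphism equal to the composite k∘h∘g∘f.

  e0=⟨1,0⟩ f→⟨2,1,1⟩ g→⟨2,2⟩ h→⟨1,2⟩ k→⟨0,0,0⟩
  e1=⟨0,1⟩ f→⟨1,1,3⟩ g→⟨4,3⟩ h→⟨1,4⟩ k→⟨1,0,2⟩
⟦path⟧: (0 1; 0 0; 0 2)

Answer: (0 1; 0 0; 0 2)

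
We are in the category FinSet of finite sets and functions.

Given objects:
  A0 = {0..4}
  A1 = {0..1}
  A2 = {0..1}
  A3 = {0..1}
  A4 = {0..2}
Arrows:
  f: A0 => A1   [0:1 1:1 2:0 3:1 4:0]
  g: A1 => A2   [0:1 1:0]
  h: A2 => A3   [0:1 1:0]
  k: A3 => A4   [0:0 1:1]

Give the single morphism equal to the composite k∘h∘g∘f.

Answer: [0:1 1:1 2:0 3:1 4:0]

Derivation:
  0 f=>1 g=>0 h=>1 k=>1
  1 f=>1 g=>0 h=>1 k=>1
  2 f=>0 g=>1 h=>0 k=>0
  3 f=>1 g=>0 h=>1 k=>1
  4 f=>0 g=>1 h=>0 k=>0
⟦path⟧: [0:1 1:1 2:0 3:1 4:0]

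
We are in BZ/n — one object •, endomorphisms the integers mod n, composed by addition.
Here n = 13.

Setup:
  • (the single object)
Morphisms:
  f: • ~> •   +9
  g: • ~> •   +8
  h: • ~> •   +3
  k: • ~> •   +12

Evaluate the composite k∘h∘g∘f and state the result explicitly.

  0 +9≡9 +8≡4 +3≡7 +12≡6  (mod 13)
result: +6

Answer: +6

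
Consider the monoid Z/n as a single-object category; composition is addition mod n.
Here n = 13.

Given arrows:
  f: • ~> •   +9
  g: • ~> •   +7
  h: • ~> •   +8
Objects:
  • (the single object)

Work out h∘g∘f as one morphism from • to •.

Answer: +11

Trace:
  0 +9≡9 +7≡3 +8≡11  (mod 13)
⟦path⟧: +11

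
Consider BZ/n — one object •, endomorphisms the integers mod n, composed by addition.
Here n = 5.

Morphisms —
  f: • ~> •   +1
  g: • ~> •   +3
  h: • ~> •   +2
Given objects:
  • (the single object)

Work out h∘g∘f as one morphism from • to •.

  0 +1≡1 +3≡4 +2≡1  (mod 5)
⟦path⟧: +1

Answer: +1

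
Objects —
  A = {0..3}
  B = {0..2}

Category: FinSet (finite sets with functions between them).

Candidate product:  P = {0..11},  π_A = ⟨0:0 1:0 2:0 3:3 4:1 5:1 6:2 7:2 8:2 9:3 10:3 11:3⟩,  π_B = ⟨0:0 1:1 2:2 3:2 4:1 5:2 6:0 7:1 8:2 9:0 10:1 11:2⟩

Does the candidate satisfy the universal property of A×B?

Answer: NOT A VALID PRODUCT — duplicate pair at indices 11,3

Trace:
|A|·|B| = 4·3 = 12;  |P| = 12
Check the pairing map k ↦ (π_A(k), π_B(k)):
  0 : (0,0)
  1 : (0,1)
  2 : (0,2)
  3 : (3,2)
  4 : (1,1)
  5 : (1,2)
  6 : (2,0)
  7 : (2,1)
  8 : (2,2)
  9 : (3,0)
  10 : (3,1)
  11 : (3,2)  ✗ repeats pair of k=3
distinct pairs in image: 11 / 12 needed
  → (3,2) hit at k=3 and k=11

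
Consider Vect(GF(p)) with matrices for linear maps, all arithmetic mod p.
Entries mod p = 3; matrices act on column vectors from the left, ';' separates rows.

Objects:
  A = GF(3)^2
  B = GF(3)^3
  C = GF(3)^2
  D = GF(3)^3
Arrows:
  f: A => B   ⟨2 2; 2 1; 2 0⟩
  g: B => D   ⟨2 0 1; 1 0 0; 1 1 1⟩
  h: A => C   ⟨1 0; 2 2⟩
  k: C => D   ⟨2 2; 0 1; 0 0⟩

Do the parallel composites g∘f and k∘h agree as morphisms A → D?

Along f;g (path 1):
  e0=⟨1,0⟩ f=>⟨2,2,2⟩ g=>⟨0,2,0⟩
  e1=⟨0,1⟩ f=>⟨2,1,0⟩ g=>⟨1,2,0⟩
  result₁ = ⟨0 1; 2 2; 0 0⟩
Along h;k (path 2):
  e0=⟨1,0⟩ h=>⟨1,2⟩ k=>⟨0,2,0⟩
  e1=⟨0,1⟩ h=>⟨0,2⟩ k=>⟨1,2,0⟩
  result₂ = ⟨0 1; 2 2; 0 0⟩
Equal? same morphism ✓

Answer: COMMUTES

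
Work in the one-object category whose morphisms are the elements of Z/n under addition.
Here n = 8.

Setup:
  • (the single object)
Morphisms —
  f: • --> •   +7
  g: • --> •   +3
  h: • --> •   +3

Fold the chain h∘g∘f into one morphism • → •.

  0 +7≡7 +3≡2 +3≡5  (mod 8)
composite: +5

Answer: +5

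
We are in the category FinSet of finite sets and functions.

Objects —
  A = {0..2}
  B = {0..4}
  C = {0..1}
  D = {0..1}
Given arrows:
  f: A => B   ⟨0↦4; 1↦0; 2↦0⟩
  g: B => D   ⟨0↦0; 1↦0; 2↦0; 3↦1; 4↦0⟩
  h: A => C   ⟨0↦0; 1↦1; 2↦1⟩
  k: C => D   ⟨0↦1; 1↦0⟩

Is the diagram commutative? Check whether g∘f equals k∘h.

Answer: DOES NOT COMMUTE

Trace:
Along f;g (path 1):
  0 f=>4 g=>0
  1 f=>0 g=>0
  2 f=>0 g=>0
  composite₁ = ⟨0↦0; 1↦0; 2↦0⟩
Along h;k (path 2):
  0 h=>0 k=>1
  1 h=>1 k=>0
  2 h=>1 k=>0
  composite₂ = ⟨0↦1; 1↦0; 2↦0⟩
Equal? distinct morphisms ✗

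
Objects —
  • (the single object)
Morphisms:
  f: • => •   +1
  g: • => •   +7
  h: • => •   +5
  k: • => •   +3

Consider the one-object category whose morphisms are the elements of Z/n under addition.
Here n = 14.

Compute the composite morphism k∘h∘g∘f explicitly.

Answer: +2

Derivation:
  0 +1≡1 +7≡8 +5≡13 +3≡2  (mod 14)
⟦path⟧: +2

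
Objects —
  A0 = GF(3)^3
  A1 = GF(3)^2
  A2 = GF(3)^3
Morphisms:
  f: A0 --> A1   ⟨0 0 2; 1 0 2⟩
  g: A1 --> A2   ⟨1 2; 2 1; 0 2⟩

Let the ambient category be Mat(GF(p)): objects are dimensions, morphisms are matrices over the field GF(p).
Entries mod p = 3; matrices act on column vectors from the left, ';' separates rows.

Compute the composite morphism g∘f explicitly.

Answer: ⟨2 0 0; 1 0 0; 2 0 1⟩

Derivation:
  e0=(1,0,0) f-->(0,1) g-->(2,1,2)
  e1=(0,1,0) f-->(0,0) g-->(0,0,0)
  e2=(0,0,1) f-->(2,2) g-->(0,0,1)
⟦path⟧: ⟨2 0 0; 1 0 0; 2 0 1⟩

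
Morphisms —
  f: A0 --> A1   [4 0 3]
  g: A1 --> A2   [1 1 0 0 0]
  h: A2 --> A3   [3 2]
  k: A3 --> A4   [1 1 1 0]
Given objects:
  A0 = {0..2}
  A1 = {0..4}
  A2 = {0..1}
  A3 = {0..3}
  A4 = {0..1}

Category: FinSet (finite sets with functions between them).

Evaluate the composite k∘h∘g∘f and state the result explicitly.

Answer: [0 1 0]

Derivation:
  0 f-->4 g-->0 h-->3 k-->0
  1 f-->0 g-->1 h-->2 k-->1
  2 f-->3 g-->0 h-->3 k-->0
⟦path⟧: [0 1 0]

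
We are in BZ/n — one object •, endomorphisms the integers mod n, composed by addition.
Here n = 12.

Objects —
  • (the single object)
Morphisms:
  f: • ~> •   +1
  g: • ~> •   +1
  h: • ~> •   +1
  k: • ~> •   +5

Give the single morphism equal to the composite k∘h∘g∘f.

Answer: +8

Trace:
  0 +1≡1 +1≡2 +1≡3 +5≡8  (mod 12)
composite: +8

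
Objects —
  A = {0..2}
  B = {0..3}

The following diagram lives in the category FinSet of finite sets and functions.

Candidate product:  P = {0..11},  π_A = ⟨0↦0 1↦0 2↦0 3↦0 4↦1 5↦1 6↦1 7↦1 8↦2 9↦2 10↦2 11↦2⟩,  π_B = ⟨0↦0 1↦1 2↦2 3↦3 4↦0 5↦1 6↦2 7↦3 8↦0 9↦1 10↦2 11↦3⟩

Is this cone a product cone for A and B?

|A|·|B| = 3·4 = 12;  |P| = 12
Check the pairing map k ↦ (π_A(k), π_B(k)):
  0 ↦ (0,0)
  1 ↦ (0,1)
  2 ↦ (0,2)
  3 ↦ (0,3)
  4 ↦ (1,0)
  5 ↦ (1,1)
  6 ↦ (1,2)
  7 ↦ (1,3)
  8 ↦ (2,0)
  9 ↦ (2,1)
  10 ↦ (2,2)
  11 ↦ (2,3)
distinct pairs in image: 12 / 12 needed
  → bijection onto A×B; projections well-typed.

Answer: VALID PRODUCT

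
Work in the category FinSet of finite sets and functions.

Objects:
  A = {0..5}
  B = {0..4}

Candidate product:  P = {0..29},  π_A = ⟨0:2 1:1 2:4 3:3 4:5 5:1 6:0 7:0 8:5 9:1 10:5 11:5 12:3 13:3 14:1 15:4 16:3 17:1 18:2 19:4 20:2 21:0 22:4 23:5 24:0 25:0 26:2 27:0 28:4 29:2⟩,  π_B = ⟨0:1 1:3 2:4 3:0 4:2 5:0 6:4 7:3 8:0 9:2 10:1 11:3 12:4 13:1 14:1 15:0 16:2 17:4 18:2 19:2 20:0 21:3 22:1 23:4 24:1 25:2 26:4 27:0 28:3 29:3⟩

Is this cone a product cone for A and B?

Answer: NOT A VALID PRODUCT — duplicate pair at indices 21,7

Derivation:
|A|·|B| = 6·5 = 30;  |P| = 30
Check the pairing map k ↦ (π_A(k), π_B(k)):
  0 : (2,1)
  1 : (1,3)
  2 : (4,4)
  3 : (3,0)
  4 : (5,2)
  5 : (1,0)
  6 : (0,4)
  7 : (0,3)
  8 : (5,0)
  9 : (1,2)
  10 : (5,1)
  11 : (5,3)
  12 : (3,4)
  13 : (3,1)
  14 : (1,1)
  15 : (4,0)
  16 : (3,2)
  17 : (1,4)
  18 : (2,2)
  19 : (4,2)
  20 : (2,0)
  21 : (0,3)  ✗ repeats pair of k=7
  22 : (4,1)
  23 : (5,4)
  24 : (0,1)
  25 : (0,2)
  26 : (2,4)
  27 : (0,0)
  28 : (4,3)
  29 : (2,3)
distinct pairs in image: 29 / 30 needed
  → (0,3) hit at k=7 and k=21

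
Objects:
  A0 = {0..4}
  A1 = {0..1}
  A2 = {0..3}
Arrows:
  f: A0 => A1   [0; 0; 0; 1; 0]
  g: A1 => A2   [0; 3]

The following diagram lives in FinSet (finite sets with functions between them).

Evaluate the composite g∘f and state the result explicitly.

Answer: [0; 0; 0; 3; 0]

Work:
  0 f=>0 g=>0
  1 f=>0 g=>0
  2 f=>0 g=>0
  3 f=>1 g=>3
  4 f=>0 g=>0
composite: [0; 0; 0; 3; 0]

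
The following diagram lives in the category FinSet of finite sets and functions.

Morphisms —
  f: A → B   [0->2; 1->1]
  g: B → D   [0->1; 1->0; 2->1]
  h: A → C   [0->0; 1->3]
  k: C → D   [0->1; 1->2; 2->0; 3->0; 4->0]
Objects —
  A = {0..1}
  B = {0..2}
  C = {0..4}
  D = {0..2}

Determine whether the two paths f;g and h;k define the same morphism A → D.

Path 1 = f;g:
  0 f→2 g→1
  1 f→1 g→0
  ⟦path⟧₁ = [0->1; 1->0]
Path 2 = h;k:
  0 h→0 k→1
  1 h→3 k→0
  ⟦path⟧₂ = [0->1; 1->0]
Equal? same morphism ✓

Answer: COMMUTES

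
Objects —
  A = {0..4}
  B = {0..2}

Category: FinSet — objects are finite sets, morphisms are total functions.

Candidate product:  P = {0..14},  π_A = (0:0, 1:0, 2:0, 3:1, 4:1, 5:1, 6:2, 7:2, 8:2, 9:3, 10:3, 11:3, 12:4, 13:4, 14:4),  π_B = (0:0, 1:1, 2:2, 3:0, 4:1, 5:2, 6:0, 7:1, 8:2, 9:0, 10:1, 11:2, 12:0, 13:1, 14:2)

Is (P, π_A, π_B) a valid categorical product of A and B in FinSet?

Answer: VALID PRODUCT

Derivation:
|A|·|B| = 5·3 = 15;  |P| = 15
Check the pairing map k ↦ (π_A(k), π_B(k)):
  0 : (0,0)
  1 : (0,1)
  2 : (0,2)
  3 : (1,0)
  4 : (1,1)
  5 : (1,2)
  6 : (2,0)
  7 : (2,1)
  8 : (2,2)
  9 : (3,0)
  10 : (3,1)
  11 : (3,2)
  12 : (4,0)
  13 : (4,1)
  14 : (4,2)
distinct pairs in image: 15 / 15 needed
  → bijection onto A×B; projections well-typed.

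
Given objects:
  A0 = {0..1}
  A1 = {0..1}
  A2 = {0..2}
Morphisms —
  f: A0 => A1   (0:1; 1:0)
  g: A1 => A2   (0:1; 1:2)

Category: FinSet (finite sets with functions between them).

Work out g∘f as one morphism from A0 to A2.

  0 f=>1 g=>2
  1 f=>0 g=>1
composite: (0:2; 1:1)

Answer: (0:2; 1:1)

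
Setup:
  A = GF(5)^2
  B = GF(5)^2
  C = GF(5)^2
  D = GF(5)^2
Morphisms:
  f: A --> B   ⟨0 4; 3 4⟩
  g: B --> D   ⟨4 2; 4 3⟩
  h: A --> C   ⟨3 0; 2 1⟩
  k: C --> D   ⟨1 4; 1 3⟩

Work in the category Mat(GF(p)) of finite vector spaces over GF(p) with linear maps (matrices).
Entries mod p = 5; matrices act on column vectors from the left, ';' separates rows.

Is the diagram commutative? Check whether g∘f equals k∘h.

Along f;g (path 1):
  e0=⟨1,0⟩ f-->⟨0,3⟩ g-->⟨1,4⟩
  e1=⟨0,1⟩ f-->⟨4,4⟩ g-->⟨4,3⟩
  composite₁ = ⟨1 4; 4 3⟩
Along h;k (path 2):
  e0=⟨1,0⟩ h-->⟨3,2⟩ k-->⟨1,4⟩
  e1=⟨0,1⟩ h-->⟨0,1⟩ k-->⟨4,3⟩
  composite₂ = ⟨1 4; 4 3⟩
Equal? equal; square commutes

Answer: COMMUTES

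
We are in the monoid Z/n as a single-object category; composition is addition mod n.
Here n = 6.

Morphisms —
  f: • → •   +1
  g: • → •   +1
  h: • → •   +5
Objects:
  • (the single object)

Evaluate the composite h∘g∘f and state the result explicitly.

  0 +1≡1 +1≡2 +5≡1  (mod 6)
⟦path⟧: +1

Answer: +1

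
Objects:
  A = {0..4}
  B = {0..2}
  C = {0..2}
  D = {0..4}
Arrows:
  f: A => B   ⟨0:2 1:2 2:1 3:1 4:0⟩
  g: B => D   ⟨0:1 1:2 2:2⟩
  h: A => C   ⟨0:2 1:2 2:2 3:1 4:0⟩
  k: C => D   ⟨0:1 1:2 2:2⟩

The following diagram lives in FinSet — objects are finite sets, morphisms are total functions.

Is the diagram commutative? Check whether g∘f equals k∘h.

Path 1 = f;g:
  0 f=>2 g=>2
  1 f=>2 g=>2
  2 f=>1 g=>2
  3 f=>1 g=>2
  4 f=>0 g=>1
  composite₁ = ⟨0:2 1:2 2:2 3:2 4:1⟩
Path 2 = h;k:
  0 h=>2 k=>2
  1 h=>2 k=>2
  2 h=>2 k=>2
  3 h=>1 k=>2
  4 h=>0 k=>1
  composite₂ = ⟨0:2 1:2 2:2 3:2 4:1⟩
Equal? YES — commutes

Answer: COMMUTES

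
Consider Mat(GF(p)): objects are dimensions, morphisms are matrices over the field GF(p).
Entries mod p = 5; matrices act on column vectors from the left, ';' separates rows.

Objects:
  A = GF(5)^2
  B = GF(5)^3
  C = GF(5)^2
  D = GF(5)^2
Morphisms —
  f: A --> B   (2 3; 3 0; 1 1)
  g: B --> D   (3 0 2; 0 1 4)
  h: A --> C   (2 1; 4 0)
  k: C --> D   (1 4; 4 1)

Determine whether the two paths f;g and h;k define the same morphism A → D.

Answer: COMMUTES

Work:
Along f;g (path 1):
  e0=[1,0] f-->[2,3,1] g-->[3,2]
  e1=[0,1] f-->[3,0,1] g-->[1,4]
  result₁ = (3 1; 2 4)
Along h;k (path 2):
  e0=[1,0] h-->[2,4] k-->[3,2]
  e1=[0,1] h-->[1,0] k-->[1,4]
  result₂ = (3 1; 2 4)
Equal? YES — commutes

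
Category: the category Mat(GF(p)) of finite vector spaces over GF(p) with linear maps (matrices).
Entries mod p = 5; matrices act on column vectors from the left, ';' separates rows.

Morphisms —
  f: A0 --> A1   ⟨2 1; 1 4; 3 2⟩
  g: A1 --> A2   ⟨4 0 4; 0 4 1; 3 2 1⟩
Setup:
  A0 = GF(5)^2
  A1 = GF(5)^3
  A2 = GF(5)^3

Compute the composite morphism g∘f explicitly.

  e0=⟨1,0⟩ f-->⟨2,1,3⟩ g-->⟨0,2,1⟩
  e1=⟨0,1⟩ f-->⟨1,4,2⟩ g-->⟨2,3,3⟩
composite: ⟨0 2; 2 3; 1 3⟩

Answer: ⟨0 2; 2 3; 1 3⟩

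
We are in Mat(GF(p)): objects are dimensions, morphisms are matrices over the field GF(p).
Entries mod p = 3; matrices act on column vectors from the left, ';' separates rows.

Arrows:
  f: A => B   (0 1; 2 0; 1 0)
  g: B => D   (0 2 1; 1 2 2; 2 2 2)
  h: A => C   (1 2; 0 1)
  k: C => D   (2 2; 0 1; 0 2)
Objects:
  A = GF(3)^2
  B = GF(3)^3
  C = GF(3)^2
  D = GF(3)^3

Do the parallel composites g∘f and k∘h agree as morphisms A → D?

Answer: COMMUTES

Trace:
1) trace f;g:
  e0=(1,0) f=>(0,2,1) g=>(2,0,0)
  e1=(0,1) f=>(1,0,0) g=>(0,1,2)
  ⟦path⟧₁ = (2 0; 0 1; 0 2)
2) trace h;k:
  e0=(1,0) h=>(1,0) k=>(2,0,0)
  e1=(0,1) h=>(2,1) k=>(0,1,2)
  ⟦path⟧₂ = (2 0; 0 1; 0 2)
Equal? equal; square commutes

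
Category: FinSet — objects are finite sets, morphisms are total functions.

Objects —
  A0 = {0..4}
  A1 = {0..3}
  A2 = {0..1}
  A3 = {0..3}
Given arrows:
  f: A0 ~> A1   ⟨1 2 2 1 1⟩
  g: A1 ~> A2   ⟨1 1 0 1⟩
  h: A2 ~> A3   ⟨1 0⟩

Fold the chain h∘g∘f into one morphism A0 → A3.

  0 f~>1 g~>1 h~>0
  1 f~>2 g~>0 h~>1
  2 f~>2 g~>0 h~>1
  3 f~>1 g~>1 h~>0
  4 f~>1 g~>1 h~>0
composite: ⟨0 1 1 0 0⟩

Answer: ⟨0 1 1 0 0⟩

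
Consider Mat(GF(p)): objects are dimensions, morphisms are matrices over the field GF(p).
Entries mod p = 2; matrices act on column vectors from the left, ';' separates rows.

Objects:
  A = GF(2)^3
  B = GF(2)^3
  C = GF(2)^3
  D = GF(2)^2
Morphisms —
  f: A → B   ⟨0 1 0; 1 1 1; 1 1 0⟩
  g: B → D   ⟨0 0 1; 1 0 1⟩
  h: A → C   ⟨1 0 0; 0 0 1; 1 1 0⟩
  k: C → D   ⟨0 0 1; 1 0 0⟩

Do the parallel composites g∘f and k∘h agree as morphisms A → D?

1) trace f;g:
  e0=[1,0,0] f→[0,1,1] g→[1,1]
  e1=[0,1,0] f→[1,1,1] g→[1,0]
  e2=[0,0,1] f→[0,1,0] g→[0,0]
  result₁ = ⟨1 1 0; 1 0 0⟩
2) trace h;k:
  e0=[1,0,0] h→[1,0,1] k→[1,1]
  e1=[0,1,0] h→[0,0,1] k→[1,0]
  e2=[0,0,1] h→[0,1,0] k→[0,0]
  result₂ = ⟨1 1 0; 1 0 0⟩
Equal? same morphism ✓

Answer: COMMUTES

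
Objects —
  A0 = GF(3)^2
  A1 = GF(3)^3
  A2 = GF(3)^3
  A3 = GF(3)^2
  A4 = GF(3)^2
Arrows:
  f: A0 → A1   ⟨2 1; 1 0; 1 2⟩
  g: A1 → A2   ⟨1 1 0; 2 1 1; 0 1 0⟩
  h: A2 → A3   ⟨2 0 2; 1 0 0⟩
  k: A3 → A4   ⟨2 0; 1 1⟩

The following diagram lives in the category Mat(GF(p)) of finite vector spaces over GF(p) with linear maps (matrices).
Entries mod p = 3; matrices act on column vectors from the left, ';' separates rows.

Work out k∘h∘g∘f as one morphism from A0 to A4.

Answer: ⟨1 1; 2 0⟩

Work:
  e0=⟨1,0⟩ f→⟨2,1,1⟩ g→⟨0,0,1⟩ h→⟨2,0⟩ k→⟨1,2⟩
  e1=⟨0,1⟩ f→⟨1,0,2⟩ g→⟨1,1,0⟩ h→⟨2,1⟩ k→⟨1,0⟩
⟦path⟧: ⟨1 1; 2 0⟩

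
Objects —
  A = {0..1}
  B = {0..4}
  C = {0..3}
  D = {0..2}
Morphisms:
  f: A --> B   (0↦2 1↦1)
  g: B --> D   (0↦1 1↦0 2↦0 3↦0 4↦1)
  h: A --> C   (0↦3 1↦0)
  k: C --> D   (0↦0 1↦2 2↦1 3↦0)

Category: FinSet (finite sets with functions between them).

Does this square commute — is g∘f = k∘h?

1) trace f;g:
  0 f-->2 g-->0
  1 f-->1 g-->0
  result₁ = (0↦0 1↦0)
2) trace h;k:
  0 h-->3 k-->0
  1 h-->0 k-->0
  result₂ = (0↦0 1↦0)
Equal? YES — commutes

Answer: COMMUTES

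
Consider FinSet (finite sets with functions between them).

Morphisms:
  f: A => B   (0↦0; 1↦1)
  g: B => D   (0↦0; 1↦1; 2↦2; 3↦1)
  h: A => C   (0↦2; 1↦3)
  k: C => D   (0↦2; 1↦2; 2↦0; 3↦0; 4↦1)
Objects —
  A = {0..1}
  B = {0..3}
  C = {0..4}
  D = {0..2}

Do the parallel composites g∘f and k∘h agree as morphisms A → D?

Answer: DOES NOT COMMUTE

Work:
Path 1 = f;g:
  0 f=>0 g=>0
  1 f=>1 g=>1
  ⟦path⟧₁ = (0↦0; 1↦1)
Path 2 = h;k:
  0 h=>2 k=>0
  1 h=>3 k=>0
  ⟦path⟧₂ = (0↦0; 1↦0)
Equal? NO — does not commute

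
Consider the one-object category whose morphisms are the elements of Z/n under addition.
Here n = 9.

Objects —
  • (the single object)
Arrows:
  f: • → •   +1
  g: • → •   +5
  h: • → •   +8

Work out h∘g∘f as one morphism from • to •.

Answer: +5

Work:
  0 +1≡1 +5≡6 +8≡5  (mod 9)
result: +5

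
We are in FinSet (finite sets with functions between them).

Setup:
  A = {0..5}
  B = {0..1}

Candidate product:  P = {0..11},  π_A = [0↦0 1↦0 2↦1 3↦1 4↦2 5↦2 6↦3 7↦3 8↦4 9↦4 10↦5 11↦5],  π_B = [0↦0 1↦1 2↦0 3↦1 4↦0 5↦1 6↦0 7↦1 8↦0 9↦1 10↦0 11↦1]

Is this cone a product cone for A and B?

|A|·|B| = 6·2 = 12;  |P| = 12
Check the pairing map k ↦ (π_A(k), π_B(k)):
  0 ↦ (0,0)
  1 ↦ (0,1)
  2 ↦ (1,0)
  3 ↦ (1,1)
  4 ↦ (2,0)
  5 ↦ (2,1)
  6 ↦ (3,0)
  7 ↦ (3,1)
  8 ↦ (4,0)
  9 ↦ (4,1)
  10 ↦ (5,0)
  11 ↦ (5,1)
distinct pairs in image: 12 / 12 needed
  → bijection onto A×B; projections well-typed.

Answer: VALID PRODUCT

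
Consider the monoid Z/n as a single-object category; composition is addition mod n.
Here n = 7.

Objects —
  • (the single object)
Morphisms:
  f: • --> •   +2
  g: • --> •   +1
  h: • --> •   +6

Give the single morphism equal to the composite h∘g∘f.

Answer: +2

Trace:
  0 +2≡2 +1≡3 +6≡2  (mod 7)
composite: +2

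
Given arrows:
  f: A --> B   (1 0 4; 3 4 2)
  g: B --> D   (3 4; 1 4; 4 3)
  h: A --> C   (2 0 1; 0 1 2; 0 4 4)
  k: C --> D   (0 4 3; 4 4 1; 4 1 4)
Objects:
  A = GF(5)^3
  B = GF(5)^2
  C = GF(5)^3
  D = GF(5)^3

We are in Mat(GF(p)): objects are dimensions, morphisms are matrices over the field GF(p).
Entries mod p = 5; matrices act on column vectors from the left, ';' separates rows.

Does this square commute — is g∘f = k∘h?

Answer: DOES NOT COMMUTE

Work:
1) trace f;g:
  e0=[1,0,0] f-->[1,3] g-->[0,3,3]
  e1=[0,1,0] f-->[0,4] g-->[1,1,2]
  e2=[0,0,1] f-->[4,2] g-->[0,2,2]
  ⟦path⟧₁ = (0 1 0; 3 1 2; 3 2 2)
2) trace h;k:
  e0=[1,0,0] h-->[2,0,0] k-->[0,3,3]
  e1=[0,1,0] h-->[0,1,4] k-->[1,3,2]
  e2=[0,0,1] h-->[1,2,4] k-->[0,1,2]
  ⟦path⟧₂ = (0 1 0; 3 3 1; 3 2 2)
Equal? differ; not commutative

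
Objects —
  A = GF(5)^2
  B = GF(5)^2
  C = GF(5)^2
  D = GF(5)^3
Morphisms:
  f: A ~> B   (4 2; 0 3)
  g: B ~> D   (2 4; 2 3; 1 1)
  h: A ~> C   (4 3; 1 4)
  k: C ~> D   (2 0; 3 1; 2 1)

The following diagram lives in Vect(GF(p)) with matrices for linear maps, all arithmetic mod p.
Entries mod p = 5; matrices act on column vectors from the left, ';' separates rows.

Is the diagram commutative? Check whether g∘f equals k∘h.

1) trace f;g:
  e0=⟨1,0⟩ f~>⟨4,0⟩ g~>⟨3,3,4⟩
  e1=⟨0,1⟩ f~>⟨2,3⟩ g~>⟨1,3,0⟩
  composite₁ = (3 1; 3 3; 4 0)
2) trace h;k:
  e0=⟨1,0⟩ h~>⟨4,1⟩ k~>⟨3,3,4⟩
  e1=⟨0,1⟩ h~>⟨3,4⟩ k~>⟨1,3,0⟩
  composite₂ = (3 1; 3 3; 4 0)
Equal? equal; square commutes

Answer: COMMUTES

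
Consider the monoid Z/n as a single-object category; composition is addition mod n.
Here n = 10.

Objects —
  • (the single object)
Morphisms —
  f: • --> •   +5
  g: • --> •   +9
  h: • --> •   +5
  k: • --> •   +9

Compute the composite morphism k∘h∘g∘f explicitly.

Answer: +8

Trace:
  0 +5≡5 +9≡4 +5≡9 +9≡8  (mod 10)
⟦path⟧: +8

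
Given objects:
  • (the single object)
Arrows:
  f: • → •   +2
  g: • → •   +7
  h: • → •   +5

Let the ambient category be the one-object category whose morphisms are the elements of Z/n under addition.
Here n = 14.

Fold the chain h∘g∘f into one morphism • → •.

Answer: +0

Derivation:
  0 +2≡2 +7≡9 +5≡0  (mod 14)
⟦path⟧: +0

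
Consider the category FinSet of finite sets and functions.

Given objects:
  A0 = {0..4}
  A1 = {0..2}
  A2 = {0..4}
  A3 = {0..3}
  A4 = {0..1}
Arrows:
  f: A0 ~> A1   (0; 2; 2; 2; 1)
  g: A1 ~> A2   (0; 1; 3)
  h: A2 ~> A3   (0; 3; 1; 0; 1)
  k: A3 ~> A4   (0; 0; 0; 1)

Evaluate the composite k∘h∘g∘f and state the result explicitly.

Answer: (0; 0; 0; 0; 1)

Trace:
  0 f~>0 g~>0 h~>0 k~>0
  1 f~>2 g~>3 h~>0 k~>0
  2 f~>2 g~>3 h~>0 k~>0
  3 f~>2 g~>3 h~>0 k~>0
  4 f~>1 g~>1 h~>3 k~>1
⟦path⟧: (0; 0; 0; 0; 1)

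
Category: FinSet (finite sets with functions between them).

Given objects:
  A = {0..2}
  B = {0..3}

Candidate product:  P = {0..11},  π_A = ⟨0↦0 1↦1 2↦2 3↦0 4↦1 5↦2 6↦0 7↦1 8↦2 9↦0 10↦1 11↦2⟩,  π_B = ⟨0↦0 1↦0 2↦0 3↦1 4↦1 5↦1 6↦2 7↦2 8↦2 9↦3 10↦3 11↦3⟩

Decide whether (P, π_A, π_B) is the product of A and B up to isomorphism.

|A|·|B| = 3·4 = 12;  |P| = 12
Check the pairing map k ↦ (π_A(k), π_B(k)):
  0 ↦ (0,0)
  1 ↦ (1,0)
  2 ↦ (2,0)
  3 ↦ (0,1)
  4 ↦ (1,1)
  5 ↦ (2,1)
  6 ↦ (0,2)
  7 ↦ (1,2)
  8 ↦ (2,2)
  9 ↦ (0,3)
  10 ↦ (1,3)
  11 ↦ (2,3)
distinct pairs in image: 12 / 12 needed
  → bijection onto A×B; projections well-typed.

Answer: VALID PRODUCT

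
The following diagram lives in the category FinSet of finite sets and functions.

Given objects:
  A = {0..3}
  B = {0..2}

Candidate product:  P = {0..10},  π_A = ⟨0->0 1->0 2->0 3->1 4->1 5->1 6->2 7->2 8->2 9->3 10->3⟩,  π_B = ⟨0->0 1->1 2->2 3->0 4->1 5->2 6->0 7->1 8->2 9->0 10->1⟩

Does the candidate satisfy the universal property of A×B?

|A|·|B| = 4·3 = 12;  |P| = 11
  → cardinalities differ; no bijection possible.

Answer: NOT A VALID PRODUCT — |P|=11 ≠ |A|·|B|=12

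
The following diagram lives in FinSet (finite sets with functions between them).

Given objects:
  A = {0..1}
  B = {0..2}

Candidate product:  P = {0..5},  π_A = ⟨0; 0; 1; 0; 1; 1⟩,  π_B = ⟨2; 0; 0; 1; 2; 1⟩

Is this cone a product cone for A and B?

|A|·|B| = 2·3 = 6;  |P| = 6
Check the pairing map k ↦ (π_A(k), π_B(k)):
  0 -> (0,2)
  1 -> (0,0)
  2 -> (1,0)
  3 -> (0,1)
  4 -> (1,2)
  5 -> (1,1)
distinct pairs in image: 6 / 6 needed
  → bijection onto A×B; projections well-typed.

Answer: VALID PRODUCT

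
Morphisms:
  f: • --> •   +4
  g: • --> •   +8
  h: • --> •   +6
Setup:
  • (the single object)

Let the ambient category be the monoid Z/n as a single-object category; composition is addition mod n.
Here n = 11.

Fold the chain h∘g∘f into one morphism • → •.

Answer: +7

Work:
  0 +4≡4 +8≡1 +6≡7  (mod 11)
result: +7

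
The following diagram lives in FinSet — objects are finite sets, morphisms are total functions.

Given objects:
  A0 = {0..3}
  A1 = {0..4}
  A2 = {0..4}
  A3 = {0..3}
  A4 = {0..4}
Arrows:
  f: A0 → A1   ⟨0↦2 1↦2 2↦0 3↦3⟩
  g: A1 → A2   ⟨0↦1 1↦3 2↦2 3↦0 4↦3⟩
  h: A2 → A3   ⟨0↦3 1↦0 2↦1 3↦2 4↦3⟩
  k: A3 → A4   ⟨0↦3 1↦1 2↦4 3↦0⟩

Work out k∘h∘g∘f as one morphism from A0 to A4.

Answer: ⟨0↦1 1↦1 2↦3 3↦0⟩

Trace:
  0 f→2 g→2 h→1 k→1
  1 f→2 g→2 h→1 k→1
  2 f→0 g→1 h→0 k→3
  3 f→3 g→0 h→3 k→0
result: ⟨0↦1 1↦1 2↦3 3↦0⟩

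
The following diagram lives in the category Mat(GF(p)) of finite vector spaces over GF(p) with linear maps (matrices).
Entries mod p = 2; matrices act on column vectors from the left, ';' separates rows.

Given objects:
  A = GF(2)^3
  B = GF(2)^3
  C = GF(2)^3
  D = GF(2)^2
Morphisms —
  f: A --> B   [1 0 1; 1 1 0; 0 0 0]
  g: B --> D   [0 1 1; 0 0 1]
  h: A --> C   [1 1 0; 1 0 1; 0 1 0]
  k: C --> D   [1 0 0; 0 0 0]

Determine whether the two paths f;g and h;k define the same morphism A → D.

Answer: COMMUTES

Work:
Along f;g (path 1):
  e0=⟨1,0,0⟩ f-->⟨1,1,0⟩ g-->⟨1,0⟩
  e1=⟨0,1,0⟩ f-->⟨0,1,0⟩ g-->⟨1,0⟩
  e2=⟨0,0,1⟩ f-->⟨1,0,0⟩ g-->⟨0,0⟩
  ⟦path⟧₁ = [1 1 0; 0 0 0]
Along h;k (path 2):
  e0=⟨1,0,0⟩ h-->⟨1,1,0⟩ k-->⟨1,0⟩
  e1=⟨0,1,0⟩ h-->⟨1,0,1⟩ k-->⟨1,0⟩
  e2=⟨0,0,1⟩ h-->⟨0,1,0⟩ k-->⟨0,0⟩
  ⟦path⟧₂ = [1 1 0; 0 0 0]
Equal? same morphism ✓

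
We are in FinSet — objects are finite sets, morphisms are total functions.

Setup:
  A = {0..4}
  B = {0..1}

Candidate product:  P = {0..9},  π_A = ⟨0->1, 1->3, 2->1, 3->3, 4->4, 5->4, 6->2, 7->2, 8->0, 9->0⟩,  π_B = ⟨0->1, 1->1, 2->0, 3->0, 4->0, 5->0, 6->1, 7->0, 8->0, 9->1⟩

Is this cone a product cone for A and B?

|A|·|B| = 5·2 = 10;  |P| = 10
Check the pairing map k ↦ (π_A(k), π_B(k)):
  0 -> (1,1)
  1 -> (3,1)
  2 -> (1,0)
  3 -> (3,0)
  4 -> (4,0)
  5 -> (4,0)  ✗ repeats pair of k=4
  6 -> (2,1)
  7 -> (2,0)
  8 -> (0,0)
  9 -> (0,1)
distinct pairs in image: 9 / 10 needed
  → (4,0) hit at k=4 and k=5

Answer: NOT A VALID PRODUCT — duplicate pair at indices 5,4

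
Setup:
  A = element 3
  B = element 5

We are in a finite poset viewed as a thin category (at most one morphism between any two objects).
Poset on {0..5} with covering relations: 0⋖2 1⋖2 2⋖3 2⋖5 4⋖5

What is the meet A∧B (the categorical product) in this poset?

Lower bounds of A=3 and B=5: {0,1,2}
  0 ≤ 2
  1 ≤ 2
  2 ≤ 2
glb = 2

Answer: A∧B = 2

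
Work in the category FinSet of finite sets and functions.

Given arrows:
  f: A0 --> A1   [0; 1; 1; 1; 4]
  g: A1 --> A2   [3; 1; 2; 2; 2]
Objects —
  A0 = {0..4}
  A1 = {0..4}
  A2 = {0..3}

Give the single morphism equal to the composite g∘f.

Answer: [3; 1; 1; 1; 2]

Work:
  0 f-->0 g-->3
  1 f-->1 g-->1
  2 f-->1 g-->1
  3 f-->1 g-->1
  4 f-->4 g-->2
composite: [3; 1; 1; 1; 2]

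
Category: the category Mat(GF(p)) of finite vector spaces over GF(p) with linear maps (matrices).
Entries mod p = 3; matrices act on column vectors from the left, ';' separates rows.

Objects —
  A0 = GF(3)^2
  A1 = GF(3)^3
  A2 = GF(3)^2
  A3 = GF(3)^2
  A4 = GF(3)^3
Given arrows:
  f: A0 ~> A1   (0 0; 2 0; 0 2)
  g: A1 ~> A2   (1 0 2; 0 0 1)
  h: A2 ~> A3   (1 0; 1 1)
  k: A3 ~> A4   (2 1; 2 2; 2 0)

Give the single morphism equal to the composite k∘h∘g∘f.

  e0=[1,0] f~>[0,2,0] g~>[0,0] h~>[0,0] k~>[0,0,0]
  e1=[0,1] f~>[0,0,2] g~>[1,2] h~>[1,0] k~>[2,2,2]
⟦path⟧: (0 2; 0 2; 0 2)

Answer: (0 2; 0 2; 0 2)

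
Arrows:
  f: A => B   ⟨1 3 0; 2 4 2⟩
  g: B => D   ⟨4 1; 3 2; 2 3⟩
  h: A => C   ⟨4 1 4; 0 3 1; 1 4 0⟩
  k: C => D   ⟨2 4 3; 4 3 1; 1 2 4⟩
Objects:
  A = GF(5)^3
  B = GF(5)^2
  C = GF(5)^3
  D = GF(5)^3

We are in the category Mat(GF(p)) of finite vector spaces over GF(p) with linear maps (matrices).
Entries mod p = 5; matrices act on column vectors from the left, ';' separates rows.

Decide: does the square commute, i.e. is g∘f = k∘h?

1) trace f;g:
  e0=⟨1,0,0⟩ f=>⟨1,2⟩ g=>⟨1,2,3⟩
  e1=⟨0,1,0⟩ f=>⟨3,4⟩ g=>⟨1,2,3⟩
  e2=⟨0,0,1⟩ f=>⟨0,2⟩ g=>⟨2,4,1⟩
  composite₁ = ⟨1 1 2; 2 2 4; 3 3 1⟩
2) trace h;k:
  e0=⟨1,0,0⟩ h=>⟨4,0,1⟩ k=>⟨1,2,3⟩
  e1=⟨0,1,0⟩ h=>⟨1,3,4⟩ k=>⟨1,2,3⟩
  e2=⟨0,0,1⟩ h=>⟨4,1,0⟩ k=>⟨2,4,1⟩
  composite₂ = ⟨1 1 2; 2 2 4; 3 3 1⟩
Equal? same morphism ✓

Answer: COMMUTES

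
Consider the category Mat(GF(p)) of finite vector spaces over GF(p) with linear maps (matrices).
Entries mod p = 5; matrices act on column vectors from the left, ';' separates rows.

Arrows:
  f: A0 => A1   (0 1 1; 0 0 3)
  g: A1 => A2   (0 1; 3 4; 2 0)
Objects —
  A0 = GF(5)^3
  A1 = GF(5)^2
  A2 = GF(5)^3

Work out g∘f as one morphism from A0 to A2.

  e0=(1,0,0) f=>(0,0) g=>(0,0,0)
  e1=(0,1,0) f=>(1,0) g=>(0,3,2)
  e2=(0,0,1) f=>(1,3) g=>(3,0,2)
⟦path⟧: (0 0 3; 0 3 0; 0 2 2)

Answer: (0 0 3; 0 3 0; 0 2 2)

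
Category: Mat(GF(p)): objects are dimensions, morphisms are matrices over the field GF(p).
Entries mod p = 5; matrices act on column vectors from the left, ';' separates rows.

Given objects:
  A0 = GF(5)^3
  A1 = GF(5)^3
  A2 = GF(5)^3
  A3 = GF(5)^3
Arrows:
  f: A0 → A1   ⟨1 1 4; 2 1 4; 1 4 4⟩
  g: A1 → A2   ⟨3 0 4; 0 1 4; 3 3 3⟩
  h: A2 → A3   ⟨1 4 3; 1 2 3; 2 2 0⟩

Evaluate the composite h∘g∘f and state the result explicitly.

  e0=⟨1,0,0⟩ f→⟨1,2,1⟩ g→⟨2,1,2⟩ h→⟨2,0,1⟩
  e1=⟨0,1,0⟩ f→⟨1,1,4⟩ g→⟨4,2,3⟩ h→⟨1,2,2⟩
  e2=⟨0,0,1⟩ f→⟨4,4,4⟩ g→⟨3,0,1⟩ h→⟨1,1,1⟩
result: ⟨2 1 1; 0 2 1; 1 2 1⟩

Answer: ⟨2 1 1; 0 2 1; 1 2 1⟩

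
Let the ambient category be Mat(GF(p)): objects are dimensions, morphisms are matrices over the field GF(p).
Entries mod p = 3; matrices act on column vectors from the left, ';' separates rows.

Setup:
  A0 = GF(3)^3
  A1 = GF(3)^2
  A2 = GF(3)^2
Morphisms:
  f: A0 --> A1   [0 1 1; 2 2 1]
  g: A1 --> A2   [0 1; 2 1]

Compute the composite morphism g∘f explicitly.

Answer: [2 2 1; 2 1 0]

Trace:
  e0=(1,0,0) f-->(0,2) g-->(2,2)
  e1=(0,1,0) f-->(1,2) g-->(2,1)
  e2=(0,0,1) f-->(1,1) g-->(1,0)
composite: [2 2 1; 2 1 0]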